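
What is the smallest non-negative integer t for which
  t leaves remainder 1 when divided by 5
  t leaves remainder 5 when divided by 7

Combine the congruences pairwise.
From t ≡ 1 (mod 5) write t = 1 + 5s. Substituting into t ≡ 5 (mod 7) gives 5s ≡ 4 (mod 7), and since 5⁻¹ ≡ 3 (mod 7), s ≡ 5. Hence t ≡ 1 + 5·5 = 26 (mod 35).

26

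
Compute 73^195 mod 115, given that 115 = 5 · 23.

32

Mod 5: 73 ≡ 3; by Fermat, exponent reduces to 195 mod 4 = 3; 3^3 ≡ 2 (mod 5).
Mod 23: 73 ≡ 4; by Fermat, exponent reduces to 195 mod 22 = 19; 4^19 ≡ 9 (mod 23).
Combine by CRT: x ≡ 2 (mod 5), x ≡ 9 (mod 23) ⇒ x ≡ 32 (mod 115).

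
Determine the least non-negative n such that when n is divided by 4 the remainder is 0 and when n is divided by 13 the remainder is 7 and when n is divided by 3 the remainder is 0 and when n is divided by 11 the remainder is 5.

The moduli are pairwise coprime; M = 4·13·3·11 = 1716.
M/4 = 429; 429 ≡ 1 (mod 4), inverse 1.
M/13 = 132; 132 ≡ 2 (mod 13); 2·7 ≡ 1, so inverse 7.
M/3 = 572; 572 ≡ 2 (mod 3); 2·2 ≡ 1, so inverse 2.
M/11 = 156; 156 ≡ 2 (mod 11); 2·6 ≡ 1, so inverse 6.
n ≡ 0·429·1 + 7·132·7 + 0·572·2 + 5·156·6 = 11148.
11148 mod 1716 = 852.

852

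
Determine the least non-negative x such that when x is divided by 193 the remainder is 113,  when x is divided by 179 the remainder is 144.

From x ≡ 113 (mod 193) write x = 113 + 193t. Substituting into x ≡ 144 (mod 179) gives 193t ≡ 31 (mod 179), and since 14⁻¹ ≡ 64 (mod 179), t ≡ 15. Hence x ≡ 113 + 193·15 = 3008 (mod 34547).

3008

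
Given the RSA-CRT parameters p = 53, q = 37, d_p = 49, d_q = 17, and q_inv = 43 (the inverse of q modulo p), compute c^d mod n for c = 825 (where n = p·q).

878

m₁ = c^(d_p) mod p: c ≡ 30 (mod 53), and 30^49 mod 53 = 30.
m₂ = c^(d_q) mod q: c ≡ 11 (mod 37), and 11^17 mod 37 = 27.
h = q_inv·(m₁ − m₂) mod p = 43·(30 − 27) mod 53 = 23.
m = m₂ + h·q = 27 + 23·37 = 878.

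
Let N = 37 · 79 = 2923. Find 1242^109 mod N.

1908

Mod 37: 1242 ≡ 21; by Fermat, exponent reduces to 109 mod 36 = 1; 21^1 ≡ 21 (mod 37).
Mod 79: 1242 ≡ 57; by Fermat, exponent reduces to 109 mod 78 = 31; 57^31 ≡ 12 (mod 79).
Combine by CRT: x ≡ 21 (mod 37), x ≡ 12 (mod 79) ⇒ x ≡ 1908 (mod 2923).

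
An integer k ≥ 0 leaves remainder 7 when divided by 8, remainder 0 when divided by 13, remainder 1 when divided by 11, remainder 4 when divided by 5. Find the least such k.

The moduli are pairwise coprime; N = 8·13·11·5 = 5720.
N/8 = 715; 715 ≡ 3 (mod 8); 3·3 ≡ 1, so inverse 3.
N/13 = 440; 440 ≡ 11 (mod 13); 11·6 ≡ 1, so inverse 6.
N/11 = 520; 520 ≡ 3 (mod 11); 3·4 ≡ 1, so inverse 4.
N/5 = 1144; 1144 ≡ 4 (mod 5); 4·4 ≡ 1, so inverse 4.
k ≡ 7·715·3 + 0·440·6 + 1·520·4 + 4·1144·4 = 35399.
35399 mod 5720 = 1079.

1079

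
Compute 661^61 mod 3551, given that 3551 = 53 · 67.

Mod 53: 661 ≡ 25; by Fermat, exponent reduces to 61 mod 52 = 9; 25^9 ≡ 7 (mod 53).
Mod 67: 661 ≡ 58; 58^61 ≡ 3 (mod 67).
Combine by CRT: x ≡ 7 (mod 53), x ≡ 3 (mod 67) ⇒ x ≡ 1544 (mod 3551).

1544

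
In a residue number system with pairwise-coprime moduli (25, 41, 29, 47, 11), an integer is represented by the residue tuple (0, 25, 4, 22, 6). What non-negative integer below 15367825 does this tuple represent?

The moduli are pairwise coprime; N = 25·41·29·47·11 = 15367825.
N/25 = 614713; 614713 ≡ 13 (mod 25); 13·2 ≡ 1, so inverse 2.
N/41 = 374825; 374825 ≡ 3 (mod 41); 3·14 ≡ 1, so inverse 14.
N/29 = 529925; 529925 ≡ 8 (mod 29); 8·11 ≡ 1, so inverse 11.
N/47 = 326975; 326975 ≡ 43 (mod 47); 43·35 ≡ 1, so inverse 35.
N/11 = 1397075; 1397075 ≡ 9 (mod 11); 9·5 ≡ 1, so inverse 5.
x ≡ 0·614713·2 + 25·374825·14 + 4·529925·11 + 22·326975·35 + 6·1397075·5 = 448188450.
448188450 mod 15367825 = 2521525.

2521525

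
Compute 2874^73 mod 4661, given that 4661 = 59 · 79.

Mod 59: 2874 ≡ 42; by Fermat, exponent reduces to 73 mod 58 = 15; 42^15 ≡ 31 (mod 59).
Mod 79: 2874 ≡ 30; 30^73 ≡ 63 (mod 79).
Combine by CRT: x ≡ 31 (mod 59), x ≡ 63 (mod 79) ⇒ x ≡ 1801 (mod 4661).

1801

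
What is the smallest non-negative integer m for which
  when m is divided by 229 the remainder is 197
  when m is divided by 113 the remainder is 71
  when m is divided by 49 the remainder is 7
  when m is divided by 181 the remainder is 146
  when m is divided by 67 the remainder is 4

Combine the congruences pairwise.
From m ≡ 197 (mod 229) write m = 197 + 229t. Substituting into m ≡ 71 (mod 113) gives 229t ≡ 100 (mod 113), and since 3⁻¹ ≡ 38 (mod 113), t ≡ 71. Hence m ≡ 197 + 229·71 = 16456 (mod 25877).
From m ≡ 16456 (mod 25877) write m = 16456 + 25877t. Substituting into m ≡ 7 (mod 49) gives 25877t ≡ 15 (mod 49), and since 5⁻¹ ≡ 10 (mod 49), t ≡ 3. Hence m ≡ 16456 + 25877·3 = 94087 (mod 1267973).
From m ≡ 94087 (mod 1267973) write m = 94087 + 1267973t. Substituting into m ≡ 146 (mod 181) gives 1267973t ≡ 179 (mod 181), and since 68⁻¹ ≡ 8 (mod 181), t ≡ 165. Hence m ≡ 94087 + 1267973·165 = 209309632 (mod 229503113).
From m ≡ 209309632 (mod 229503113) write m = 209309632 + 229503113t. Substituting into m ≡ 4 (mod 67) gives 229503113t ≡ 47 (mod 67), and since 40⁻¹ ≡ 62 (mod 67), t ≡ 33. Hence m ≡ 209309632 + 229503113·33 = 7782912361 (mod 15376708571).

7782912361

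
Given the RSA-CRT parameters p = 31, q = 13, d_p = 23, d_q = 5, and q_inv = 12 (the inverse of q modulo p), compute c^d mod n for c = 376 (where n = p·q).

64

m₁ = c^(d_p) mod p: c ≡ 4 (mod 31), and 4^23 mod 31 = 2.
m₂ = c^(d_q) mod q: c ≡ 12 (mod 13), and 12^5 mod 13 = 12.
h = q_inv·(m₁ − m₂) mod p = 12·(2 − 12) mod 31 = 4.
m = m₂ + h·q = 12 + 4·13 = 64.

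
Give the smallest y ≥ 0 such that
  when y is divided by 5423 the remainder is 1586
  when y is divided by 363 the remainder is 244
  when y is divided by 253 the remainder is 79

gcd(5423, 363) = 11 and 11 | (244 − 1586), so the pair is consistent; merging gives y ≡ 153430 (mod 178959), where 178959 = lcm(5423, 363).
gcd(178959, 253) = 11 and 11 | (79 − 153430), so the pair is consistent; merging gives y ≡ 2658856 (mod 4116057), where 4116057 = lcm(178959, 253).
The solution is unique modulo lcm(5423, 363, 253) = 4116057.

2658856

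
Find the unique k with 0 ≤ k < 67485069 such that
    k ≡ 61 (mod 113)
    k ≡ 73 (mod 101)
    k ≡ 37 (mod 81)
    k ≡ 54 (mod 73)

3777877

The moduli are pairwise coprime; N = 113·101·81·73 = 67485069.
N/113 = 597213; 597213 ≡ 8 (mod 113); 8·99 ≡ 1, so inverse 99.
N/101 = 668169; 668169 ≡ 54 (mod 101); 54·58 ≡ 1, so inverse 58.
N/81 = 833149; 833149 ≡ 64 (mod 81); 64·19 ≡ 1, so inverse 19.
N/73 = 924453; 924453 ≡ 54 (mod 73); 54·23 ≡ 1, so inverse 23.
k ≡ 61·597213·99 + 73·668169·58 + 37·833149·19 + 54·924453·23 = 8169471226.
8169471226 mod 67485069 = 3777877.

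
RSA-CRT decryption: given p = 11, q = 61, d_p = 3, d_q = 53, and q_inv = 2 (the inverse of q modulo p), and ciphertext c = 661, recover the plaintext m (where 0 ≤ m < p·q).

m₁ = c^(d_p) mod p: c ≡ 1 (mod 11), and 1^3 mod 11 = 1.
m₂ = c^(d_q) mod q: c ≡ 51 (mod 61), and 51^53 mod 61 = 7.
h = q_inv·(m₁ − m₂) mod p = 2·(1 − 7) mod 11 = 10.
m = m₂ + h·q = 7 + 10·61 = 617.

617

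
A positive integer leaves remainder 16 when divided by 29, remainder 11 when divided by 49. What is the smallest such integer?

Combine the congruences pairwise.
From n ≡ 16 (mod 29) write n = 16 + 29t. Substituting into n ≡ 11 (mod 49) gives 29t ≡ 44 (mod 49), and since 29⁻¹ ≡ 22 (mod 49), t ≡ 37. Hence n ≡ 16 + 29·37 = 1089 (mod 1421).

1089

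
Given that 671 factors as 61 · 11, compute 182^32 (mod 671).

Mod 61: 182 ≡ 60; 60^32 ≡ 1 (mod 61).
Mod 11: 182 ≡ 6; by Fermat, exponent reduces to 32 mod 10 = 2; 6^2 ≡ 3 (mod 11).
Combine by CRT: x ≡ 1 (mod 61), x ≡ 3 (mod 11) ⇒ x ≡ 245 (mod 671).

245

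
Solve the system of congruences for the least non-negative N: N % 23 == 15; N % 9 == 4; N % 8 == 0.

544

The moduli are pairwise coprime; M = 23·9·8 = 1656.
M/23 = 72; 72 ≡ 3 (mod 23); 3·8 ≡ 1, so inverse 8.
M/9 = 184; 184 ≡ 4 (mod 9); 4·7 ≡ 1, so inverse 7.
M/8 = 207; 207 ≡ 7 (mod 8); 7·7 ≡ 1, so inverse 7.
N ≡ 15·72·8 + 4·184·7 + 0·207·7 = 13792.
13792 mod 1656 = 544.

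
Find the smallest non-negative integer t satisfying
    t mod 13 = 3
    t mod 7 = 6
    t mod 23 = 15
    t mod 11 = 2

The moduli are pairwise coprime; N = 13·7·23·11 = 23023.
N/13 = 1771; 1771 ≡ 3 (mod 13); 3·9 ≡ 1, so inverse 9.
N/7 = 3289; 3289 ≡ 6 (mod 7); 6·6 ≡ 1, so inverse 6.
N/23 = 1001; 1001 ≡ 12 (mod 23); 12·2 ≡ 1, so inverse 2.
N/11 = 2093; 2093 ≡ 3 (mod 11); 3·4 ≡ 1, so inverse 4.
t ≡ 3·1771·9 + 6·3289·6 + 15·1001·2 + 2·2093·4 = 212995.
212995 mod 23023 = 5788.

5788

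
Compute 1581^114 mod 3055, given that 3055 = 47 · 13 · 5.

Mod 47: 1581 ≡ 30; by Fermat, exponent reduces to 114 mod 46 = 22; 30^22 ≡ 36 (mod 47).
Mod 13: 1581 ≡ 8; by Fermat, exponent reduces to 114 mod 12 = 6; 8^6 ≡ 12 (mod 13).
Mod 5: 1581 ≡ 1; by Fermat, exponent reduces to 114 mod 4 = 2; 1^2 ≡ 1 (mod 5).
Combine by CRT: x ≡ 36 (mod 47), x ≡ 12 (mod 13), x ≡ 1 (mod 5) ⇒ x ≡ 506 (mod 3055).

506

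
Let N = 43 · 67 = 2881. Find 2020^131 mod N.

2794

Mod 43: 2020 ≡ 42; by Fermat, exponent reduces to 131 mod 42 = 5; 42^5 ≡ 42 (mod 43).
Mod 67: 2020 ≡ 10; by Fermat, exponent reduces to 131 mod 66 = 65; 10^65 ≡ 47 (mod 67).
Combine by CRT: x ≡ 42 (mod 43), x ≡ 47 (mod 67) ⇒ x ≡ 2794 (mod 2881).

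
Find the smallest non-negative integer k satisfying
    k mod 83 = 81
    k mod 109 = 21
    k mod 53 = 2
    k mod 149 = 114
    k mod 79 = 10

From k ≡ 81 (mod 83) write k = 81 + 83t. Substituting into k ≡ 21 (mod 109) gives 83t ≡ 49 (mod 109), and since 83⁻¹ ≡ 88 (mod 109), t ≡ 61. Hence k ≡ 81 + 83·61 = 5144 (mod 9047).
From k ≡ 5144 (mod 9047) write k = 5144 + 9047t. Substituting into k ≡ 2 (mod 53) gives 9047t ≡ 52 (mod 53), and since 37⁻¹ ≡ 43 (mod 53), t ≡ 10. Hence k ≡ 5144 + 9047·10 = 95614 (mod 479491).
From k ≡ 95614 (mod 479491) write k = 95614 + 479491t. Substituting into k ≡ 114 (mod 149) gives 479491t ≡ 9 (mod 149), and since 9⁻¹ ≡ 116 (mod 149), t ≡ 1. Hence k ≡ 95614 + 479491·1 = 575105 (mod 71444159).
From k ≡ 575105 (mod 71444159) write k = 575105 + 71444159t. Substituting into k ≡ 10 (mod 79) gives 71444159t ≡ 25 (mod 79), and since 35⁻¹ ≡ 70 (mod 79), t ≡ 12. Hence k ≡ 575105 + 71444159·12 = 857905013 (mod 5644088561).

857905013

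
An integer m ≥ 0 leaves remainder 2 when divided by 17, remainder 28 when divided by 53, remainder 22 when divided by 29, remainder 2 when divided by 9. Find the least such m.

From m ≡ 2 (mod 17) write m = 2 + 17t. Substituting into m ≡ 28 (mod 53) gives 17t ≡ 26 (mod 53), and since 17⁻¹ ≡ 25 (mod 53), t ≡ 14. Hence m ≡ 2 + 17·14 = 240 (mod 901).
From m ≡ 240 (mod 901) write m = 240 + 901t. Substituting into m ≡ 22 (mod 29) gives 901t ≡ 14 (mod 29), and since 2⁻¹ ≡ 15 (mod 29), t ≡ 7. Hence m ≡ 240 + 901·7 = 6547 (mod 26129).
From m ≡ 6547 (mod 26129) write m = 6547 + 26129t. Substituting into m ≡ 2 (mod 9) gives 26129t ≡ 7 (mod 9), and since 2⁻¹ ≡ 5 (mod 9), t ≡ 8. Hence m ≡ 6547 + 26129·8 = 215579 (mod 235161).

215579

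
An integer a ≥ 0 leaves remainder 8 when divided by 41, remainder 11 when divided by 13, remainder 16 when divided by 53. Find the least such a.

Combine the congruences pairwise.
From a ≡ 8 (mod 41) write a = 8 + 41t. Substituting into a ≡ 11 (mod 13) gives 41t ≡ 3 (mod 13), and since 2⁻¹ ≡ 7 (mod 13), t ≡ 8. Hence a ≡ 8 + 41·8 = 336 (mod 533).
From a ≡ 336 (mod 533) write a = 336 + 533t. Substituting into a ≡ 16 (mod 53) gives 533t ≡ 51 (mod 53), and since 3⁻¹ ≡ 18 (mod 53), t ≡ 17. Hence a ≡ 336 + 533·17 = 9397 (mod 28249).

9397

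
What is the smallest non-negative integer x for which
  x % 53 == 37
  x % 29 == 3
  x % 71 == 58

From x ≡ 37 (mod 53) write x = 37 + 53t. Substituting into x ≡ 3 (mod 29) gives 53t ≡ 24 (mod 29), and since 24⁻¹ ≡ 23 (mod 29), t ≡ 1. Hence x ≡ 37 + 53·1 = 90 (mod 1537).
From x ≡ 90 (mod 1537) write x = 90 + 1537t. Substituting into x ≡ 58 (mod 71) gives 1537t ≡ 39 (mod 71), and since 46⁻¹ ≡ 17 (mod 71), t ≡ 24. Hence x ≡ 90 + 1537·24 = 36978 (mod 109127).

36978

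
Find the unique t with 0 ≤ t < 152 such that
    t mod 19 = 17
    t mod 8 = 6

150

From t ≡ 17 (mod 19) write t = 17 + 19s. Substituting into t ≡ 6 (mod 8) gives 19s ≡ 5 (mod 8), and since 3⁻¹ ≡ 3 (mod 8), s ≡ 7. Hence t ≡ 17 + 19·7 = 150 (mod 152).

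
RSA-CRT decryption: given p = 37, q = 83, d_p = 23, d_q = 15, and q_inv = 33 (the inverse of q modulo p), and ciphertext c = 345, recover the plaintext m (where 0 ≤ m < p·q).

377

m₁ = c^(d_p) mod p: c ≡ 12 (mod 37), and 12^23 mod 37 = 7.
m₂ = c^(d_q) mod q: c ≡ 13 (mod 83), and 13^15 mod 83 = 45.
h = q_inv·(m₁ − m₂) mod p = 33·(7 − 45) mod 37 = 4.
m = m₂ + h·q = 45 + 4·83 = 377.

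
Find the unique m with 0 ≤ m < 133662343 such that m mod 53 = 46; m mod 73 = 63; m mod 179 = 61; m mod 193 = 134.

The moduli are pairwise coprime; N = 53·73·179·193 = 133662343.
N/53 = 2521931; 2521931 ≡ 32 (mod 53); 32·5 ≡ 1, so inverse 5.
N/73 = 1830991; 1830991 ≡ 5 (mod 73); 5·44 ≡ 1, so inverse 44.
N/179 = 746717; 746717 ≡ 108 (mod 179); 108·121 ≡ 1, so inverse 121.
N/193 = 692551; 692551 ≡ 67 (mod 193); 67·121 ≡ 1, so inverse 121.
m ≡ 46·2521931·5 + 63·1830991·44 + 61·746717·121 + 134·692551·121 = 22396091273.
22396091273 mod 133662343 = 74479992.

74479992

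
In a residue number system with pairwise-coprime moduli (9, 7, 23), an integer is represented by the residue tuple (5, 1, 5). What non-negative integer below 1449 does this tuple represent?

1247

The moduli are pairwise coprime; N = 9·7·23 = 1449.
N/9 = 161; 161 ≡ 8 (mod 9); 8·8 ≡ 1, so inverse 8.
N/7 = 207; 207 ≡ 4 (mod 7); 4·2 ≡ 1, so inverse 2.
N/23 = 63; 63 ≡ 17 (mod 23); 17·19 ≡ 1, so inverse 19.
x ≡ 5·161·8 + 1·207·2 + 5·63·19 = 12839.
12839 mod 1449 = 1247.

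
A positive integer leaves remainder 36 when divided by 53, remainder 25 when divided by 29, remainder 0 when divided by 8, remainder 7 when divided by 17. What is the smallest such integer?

The moduli are pairwise coprime; N = 53·29·8·17 = 209032.
N/53 = 3944; 3944 ≡ 22 (mod 53); 22·41 ≡ 1, so inverse 41.
N/29 = 7208; 7208 ≡ 16 (mod 29); 16·20 ≡ 1, so inverse 20.
N/8 = 26129; 26129 ≡ 1 (mod 8), inverse 1.
N/17 = 12296; 12296 ≡ 5 (mod 17); 5·7 ≡ 1, so inverse 7.
x ≡ 36·3944·41 + 25·7208·20 + 0·26129·1 + 7·12296·7 = 10027848.
10027848 mod 209032 = 203344.

203344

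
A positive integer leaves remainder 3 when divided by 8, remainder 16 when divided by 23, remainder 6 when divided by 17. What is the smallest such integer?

The moduli are pairwise coprime; M = 8·23·17 = 3128.
M/8 = 391; 391 ≡ 7 (mod 8); 7·7 ≡ 1, so inverse 7.
M/23 = 136; 136 ≡ 21 (mod 23); 21·11 ≡ 1, so inverse 11.
M/17 = 184; 184 ≡ 14 (mod 17); 14·11 ≡ 1, so inverse 11.
N ≡ 3·391·7 + 16·136·11 + 6·184·11 = 44291.
44291 mod 3128 = 499.

499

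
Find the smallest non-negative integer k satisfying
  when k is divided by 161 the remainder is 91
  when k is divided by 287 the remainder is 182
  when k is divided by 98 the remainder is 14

Combine the congruences pairwise.
gcd(161, 287) = 7 and 7 | (182 − 91), so the pair is consistent; merging gives k ≡ 6209 (mod 6601), where 6601 = lcm(161, 287).
gcd(6601, 98) = 7 and 7 | (14 − 6209), so the pair is consistent; merging gives k ≡ 39214 (mod 92414), where 92414 = lcm(6601, 98).
The solution is unique modulo lcm(161, 287, 98) = 92414.

39214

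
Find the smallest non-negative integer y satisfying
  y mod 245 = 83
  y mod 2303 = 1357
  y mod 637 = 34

109598

gcd(245, 2303) = 49 and 49 | (1357 − 83), so the pair is consistent; merging gives y ≡ 5963 (mod 11515), where 11515 = lcm(245, 2303).
gcd(11515, 637) = 49 and 49 | (34 − 5963), so the pair is consistent; merging gives y ≡ 109598 (mod 149695), where 149695 = lcm(11515, 637).
The solution is unique modulo lcm(245, 2303, 637) = 149695.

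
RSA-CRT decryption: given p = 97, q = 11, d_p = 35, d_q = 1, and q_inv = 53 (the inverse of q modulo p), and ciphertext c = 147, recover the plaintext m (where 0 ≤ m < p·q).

840

m₁ = c^(d_p) mod p: c ≡ 50 (mod 97), and 50^35 mod 97 = 64.
m₂ = c^(d_q) mod q: c ≡ 4 (mod 11), and 4^1 mod 11 = 4.
h = q_inv·(m₁ − m₂) mod p = 53·(64 − 4) mod 97 = 76.
m = m₂ + h·q = 4 + 76·11 = 840.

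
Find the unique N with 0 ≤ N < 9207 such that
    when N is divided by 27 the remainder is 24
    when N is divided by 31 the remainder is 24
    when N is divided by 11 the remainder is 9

5883

From N ≡ 24 (mod 27) write N = 24 + 27t. Substituting into N ≡ 24 (mod 31) gives 27t ≡ 0 (mod 31), and since 27⁻¹ ≡ 23 (mod 31), t ≡ 0. Hence N ≡ 24 + 27·0 = 24 (mod 837).
From N ≡ 24 (mod 837) write N = 24 + 837t. Substituting into N ≡ 9 (mod 11) gives 837t ≡ 7 (mod 11), and since 1⁻¹ ≡ 1 (mod 11), t ≡ 7. Hence N ≡ 24 + 837·7 = 5883 (mod 9207).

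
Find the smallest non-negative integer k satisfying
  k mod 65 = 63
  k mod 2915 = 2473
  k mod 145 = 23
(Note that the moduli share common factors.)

gcd(65, 2915) = 5 and 5 | (2473 − 63), so the pair is consistent; merging gives k ≡ 22878 (mod 37895), where 37895 = lcm(65, 2915).
gcd(37895, 145) = 5 and 5 | (23 − 22878), so the pair is consistent; merging gives k ≡ 174458 (mod 1098955), where 1098955 = lcm(37895, 145).
The solution is unique modulo lcm(65, 2915, 145) = 1098955.

174458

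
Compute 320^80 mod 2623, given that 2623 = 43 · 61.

2304

Mod 43: 320 ≡ 19; by Fermat, exponent reduces to 80 mod 42 = 38; 19^38 ≡ 25 (mod 43).
Mod 61: 320 ≡ 15; by Fermat, exponent reduces to 80 mod 60 = 20; 15^20 ≡ 47 (mod 61).
Combine by CRT: x ≡ 25 (mod 43), x ≡ 47 (mod 61) ⇒ x ≡ 2304 (mod 2623).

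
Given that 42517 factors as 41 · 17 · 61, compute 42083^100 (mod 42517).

Mod 41: 42083 ≡ 17; by Fermat, exponent reduces to 100 mod 40 = 20; 17^20 ≡ 40 (mod 41).
Mod 17: 42083 ≡ 8; by Fermat, exponent reduces to 100 mod 16 = 4; 8^4 ≡ 16 (mod 17).
Mod 61: 42083 ≡ 54; by Fermat, exponent reduces to 100 mod 60 = 40; 54^40 ≡ 13 (mod 61).
Combine by CRT: x ≡ 40 (mod 41), x ≡ 16 (mod 17), x ≡ 13 (mod 61) ⇒ x ≡ 16727 (mod 42517).

16727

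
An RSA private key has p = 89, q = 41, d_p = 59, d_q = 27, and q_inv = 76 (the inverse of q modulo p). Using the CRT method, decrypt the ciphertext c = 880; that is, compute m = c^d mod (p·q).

2512

m₁ = c^(d_p) mod p: c ≡ 79 (mod 89), and 79^59 mod 89 = 20.
m₂ = c^(d_q) mod q: c ≡ 19 (mod 41), and 19^27 mod 41 = 11.
h = q_inv·(m₁ − m₂) mod p = 76·(20 − 11) mod 89 = 61.
m = m₂ + h·q = 11 + 61·41 = 2512.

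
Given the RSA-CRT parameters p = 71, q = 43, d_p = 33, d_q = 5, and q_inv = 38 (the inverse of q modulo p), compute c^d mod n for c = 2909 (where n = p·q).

m₁ = c^(d_p) mod p: c ≡ 69 (mod 71), and 69^33 mod 71 = 53.
m₂ = c^(d_q) mod q: c ≡ 28 (mod 43), and 28^5 mod 43 = 5.
h = q_inv·(m₁ − m₂) mod p = 38·(53 − 5) mod 71 = 49.
m = m₂ + h·q = 5 + 49·43 = 2112.

2112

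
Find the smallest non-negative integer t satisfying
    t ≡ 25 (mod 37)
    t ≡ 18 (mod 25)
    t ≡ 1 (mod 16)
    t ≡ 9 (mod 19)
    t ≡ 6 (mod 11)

The moduli are pairwise coprime; N = 37·25·16·19·11 = 3093200.
N/37 = 83600; 83600 ≡ 17 (mod 37); 17·24 ≡ 1, so inverse 24.
N/25 = 123728; 123728 ≡ 3 (mod 25); 3·17 ≡ 1, so inverse 17.
N/16 = 193325; 193325 ≡ 13 (mod 16); 13·5 ≡ 1, so inverse 5.
N/19 = 162800; 162800 ≡ 8 (mod 19); 8·12 ≡ 1, so inverse 12.
N/11 = 281200; 281200 ≡ 7 (mod 11); 7·8 ≡ 1, so inverse 8.
t ≡ 25·83600·24 + 18·123728·17 + 1·193325·5 + 9·162800·12 + 6·281200·8 = 120067393.
120067393 mod 3093200 = 2525793.

2525793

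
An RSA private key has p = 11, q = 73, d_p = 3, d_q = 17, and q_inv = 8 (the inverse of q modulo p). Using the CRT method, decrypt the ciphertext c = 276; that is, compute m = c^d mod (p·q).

m₁ = c^(d_p) mod p: c ≡ 1 (mod 11), and 1^3 mod 11 = 1.
m₂ = c^(d_q) mod q: c ≡ 57 (mod 73), and 57^17 mod 73 = 41.
h = q_inv·(m₁ − m₂) mod p = 8·(1 − 41) mod 11 = 10.
m = m₂ + h·q = 41 + 10·73 = 771.

771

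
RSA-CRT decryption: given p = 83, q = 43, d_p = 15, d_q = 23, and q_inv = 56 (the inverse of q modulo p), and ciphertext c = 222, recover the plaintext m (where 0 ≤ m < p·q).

m₁ = c^(d_p) mod p: c ≡ 56 (mod 83), and 56^15 mod 83 = 2.
m₂ = c^(d_q) mod q: c ≡ 7 (mod 43), and 7^23 mod 43 = 37.
h = q_inv·(m₁ − m₂) mod p = 56·(2 − 37) mod 83 = 32.
m = m₂ + h·q = 37 + 32·43 = 1413.

1413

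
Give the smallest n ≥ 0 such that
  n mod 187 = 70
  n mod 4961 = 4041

gcd(187, 4961) = 11 and 11 | (4041 − 70), so the pair is consistent; merging gives n ≡ 48690 (mod 84337), where 84337 = lcm(187, 4961).
The solution is unique modulo lcm(187, 4961) = 84337.

48690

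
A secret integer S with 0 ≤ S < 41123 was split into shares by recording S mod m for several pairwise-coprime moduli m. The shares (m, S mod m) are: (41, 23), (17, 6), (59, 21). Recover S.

18842

The moduli are pairwise coprime; N = 41·17·59 = 41123.
N/41 = 1003; 1003 ≡ 19 (mod 41); 19·13 ≡ 1, so inverse 13.
N/17 = 2419; 2419 ≡ 5 (mod 17); 5·7 ≡ 1, so inverse 7.
N/59 = 697; 697 ≡ 48 (mod 59); 48·16 ≡ 1, so inverse 16.
S ≡ 23·1003·13 + 6·2419·7 + 21·697·16 = 635687.
635687 mod 41123 = 18842.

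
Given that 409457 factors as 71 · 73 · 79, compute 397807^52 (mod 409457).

Mod 71: 397807 ≡ 65; 65^52 ≡ 15 (mod 71).
Mod 73: 397807 ≡ 30; 30^52 ≡ 65 (mod 73).
Mod 79: 397807 ≡ 42; 42^52 ≡ 55 (mod 79).
Combine by CRT: x ≡ 15 (mod 71), x ≡ 65 (mod 73), x ≡ 55 (mod 79) ⇒ x ≡ 117449 (mod 409457).

117449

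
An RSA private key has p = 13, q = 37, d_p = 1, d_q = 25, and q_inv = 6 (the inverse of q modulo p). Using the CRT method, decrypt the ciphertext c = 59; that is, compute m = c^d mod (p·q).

72

m₁ = c^(d_p) mod p: c ≡ 7 (mod 13), and 7^1 mod 13 = 7.
m₂ = c^(d_q) mod q: c ≡ 22 (mod 37), and 22^25 mod 37 = 35.
h = q_inv·(m₁ − m₂) mod p = 6·(7 − 35) mod 13 = 1.
m = m₂ + h·q = 35 + 1·37 = 72.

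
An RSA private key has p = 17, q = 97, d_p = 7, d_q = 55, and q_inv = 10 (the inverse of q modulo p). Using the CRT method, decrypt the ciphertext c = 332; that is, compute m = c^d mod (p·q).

m₁ = c^(d_p) mod p: c ≡ 9 (mod 17), and 9^7 mod 17 = 2.
m₂ = c^(d_q) mod q: c ≡ 41 (mod 97), and 41^55 mod 97 = 59.
h = q_inv·(m₁ − m₂) mod p = 10·(2 − 59) mod 17 = 8.
m = m₂ + h·q = 59 + 8·97 = 835.

835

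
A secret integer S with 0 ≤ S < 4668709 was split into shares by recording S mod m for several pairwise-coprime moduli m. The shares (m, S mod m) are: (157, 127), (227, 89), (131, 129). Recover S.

The moduli are pairwise coprime; N = 157·227·131 = 4668709.
N/157 = 29737; 29737 ≡ 64 (mod 157); 64·27 ≡ 1, so inverse 27.
N/227 = 20567; 20567 ≡ 137 (mod 227); 137·58 ≡ 1, so inverse 58.
N/131 = 35639; 35639 ≡ 7 (mod 131); 7·75 ≡ 1, so inverse 75.
S ≡ 127·29737·27 + 89·20567·58 + 129·35639·75 = 552942352.
552942352 mod 4668709 = 2034690.

2034690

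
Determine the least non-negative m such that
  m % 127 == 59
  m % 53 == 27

186

From m ≡ 59 (mod 127) write m = 59 + 127t. Substituting into m ≡ 27 (mod 53) gives 127t ≡ 21 (mod 53), and since 21⁻¹ ≡ 48 (mod 53), t ≡ 1. Hence m ≡ 59 + 127·1 = 186 (mod 6731).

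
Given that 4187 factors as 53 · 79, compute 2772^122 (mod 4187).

Mod 53: 2772 ≡ 16; by Fermat, exponent reduces to 122 mod 52 = 18; 16^18 ≡ 24 (mod 53).
Mod 79: 2772 ≡ 7; by Fermat, exponent reduces to 122 mod 78 = 44; 7^44 ≡ 20 (mod 79).
Combine by CRT: x ≡ 24 (mod 53), x ≡ 20 (mod 79) ⇒ x ≡ 3575 (mod 4187).

3575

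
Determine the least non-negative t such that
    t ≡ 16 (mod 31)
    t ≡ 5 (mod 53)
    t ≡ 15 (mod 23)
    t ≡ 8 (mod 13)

150366

The moduli are pairwise coprime; N = 31·53·23·13 = 491257.
N/31 = 15847; 15847 ≡ 6 (mod 31); 6·26 ≡ 1, so inverse 26.
N/53 = 9269; 9269 ≡ 47 (mod 53); 47·44 ≡ 1, so inverse 44.
N/23 = 21359; 21359 ≡ 15 (mod 23); 15·20 ≡ 1, so inverse 20.
N/13 = 37789; 37789 ≡ 11 (mod 13); 11·6 ≡ 1, so inverse 6.
t ≡ 16·15847·26 + 5·9269·44 + 15·21359·20 + 8·37789·6 = 16853104.
16853104 mod 491257 = 150366.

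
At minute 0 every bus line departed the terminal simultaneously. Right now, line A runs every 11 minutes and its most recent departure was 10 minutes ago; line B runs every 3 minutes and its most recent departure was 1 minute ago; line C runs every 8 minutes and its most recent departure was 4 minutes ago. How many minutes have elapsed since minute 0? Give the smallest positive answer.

The moduli are pairwise coprime; N = 11·3·8 = 264.
N/11 = 24; 24 ≡ 2 (mod 11); 2·6 ≡ 1, so inverse 6.
N/3 = 88; 88 ≡ 1 (mod 3), inverse 1.
N/8 = 33; 33 ≡ 1 (mod 8), inverse 1.
t ≡ 10·24·6 + 1·88·1 + 4·33·1 = 1660.
1660 mod 264 = 76.

76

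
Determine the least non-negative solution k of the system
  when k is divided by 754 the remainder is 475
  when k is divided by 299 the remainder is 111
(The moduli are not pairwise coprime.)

gcd(754, 299) = 13 and 13 | (111 − 475), so the pair is consistent; merging gives k ≡ 10277 (mod 17342), where 17342 = lcm(754, 299).
The solution is unique modulo lcm(754, 299) = 17342.

10277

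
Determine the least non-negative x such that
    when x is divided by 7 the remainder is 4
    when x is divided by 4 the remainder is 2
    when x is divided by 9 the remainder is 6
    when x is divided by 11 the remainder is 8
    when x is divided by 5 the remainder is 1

9006

The moduli are pairwise coprime; N = 7·4·9·11·5 = 13860.
N/7 = 1980; 1980 ≡ 6 (mod 7); 6·6 ≡ 1, so inverse 6.
N/4 = 3465; 3465 ≡ 1 (mod 4), inverse 1.
N/9 = 1540; 1540 ≡ 1 (mod 9), inverse 1.
N/11 = 1260; 1260 ≡ 6 (mod 11); 6·2 ≡ 1, so inverse 2.
N/5 = 2772; 2772 ≡ 2 (mod 5); 2·3 ≡ 1, so inverse 3.
x ≡ 4·1980·6 + 2·3465·1 + 6·1540·1 + 8·1260·2 + 1·2772·3 = 92166.
92166 mod 13860 = 9006.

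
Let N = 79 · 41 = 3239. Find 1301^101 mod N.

Mod 79: 1301 ≡ 37; by Fermat, exponent reduces to 101 mod 78 = 23; 37^23 ≡ 75 (mod 79).
Mod 41: 1301 ≡ 30; by Fermat, exponent reduces to 101 mod 40 = 21; 30^21 ≡ 11 (mod 41).
Combine by CRT: x ≡ 75 (mod 79), x ≡ 11 (mod 41) ⇒ x ≡ 2840 (mod 3239).

2840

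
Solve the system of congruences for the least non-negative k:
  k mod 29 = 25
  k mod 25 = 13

663

From k ≡ 25 (mod 29) write k = 25 + 29t. Substituting into k ≡ 13 (mod 25) gives 29t ≡ 13 (mod 25), and since 4⁻¹ ≡ 19 (mod 25), t ≡ 22. Hence k ≡ 25 + 29·22 = 663 (mod 725).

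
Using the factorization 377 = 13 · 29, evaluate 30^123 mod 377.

233

Mod 13: 30 ≡ 4; by Fermat, exponent reduces to 123 mod 12 = 3; 4^3 ≡ 12 (mod 13).
Mod 29: 30 ≡ 1; by Fermat, exponent reduces to 123 mod 28 = 11; 1^11 ≡ 1 (mod 29).
Combine by CRT: x ≡ 12 (mod 13), x ≡ 1 (mod 29) ⇒ x ≡ 233 (mod 377).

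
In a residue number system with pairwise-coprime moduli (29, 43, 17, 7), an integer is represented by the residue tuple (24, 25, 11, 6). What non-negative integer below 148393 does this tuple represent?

The moduli are pairwise coprime; N = 29·43·17·7 = 148393.
N/29 = 5117; 5117 ≡ 13 (mod 29); 13·9 ≡ 1, so inverse 9.
N/43 = 3451; 3451 ≡ 11 (mod 43); 11·4 ≡ 1, so inverse 4.
N/17 = 8729; 8729 ≡ 8 (mod 17); 8·15 ≡ 1, so inverse 15.
N/7 = 21199; 21199 ≡ 3 (mod 7); 3·5 ≡ 1, so inverse 5.
x ≡ 24·5117·9 + 25·3451·4 + 11·8729·15 + 6·21199·5 = 3526627.
3526627 mod 148393 = 113588.

113588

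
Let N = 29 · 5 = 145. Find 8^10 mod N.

Mod 29: 8 ≡ 8; 8^10 ≡ 4 (mod 29).
Mod 5: 8 ≡ 3; by Fermat, exponent reduces to 10 mod 4 = 2; 3^2 ≡ 4 (mod 5).
Combine by CRT: x ≡ 4 (mod 29), x ≡ 4 (mod 5) ⇒ x ≡ 4 (mod 145).

4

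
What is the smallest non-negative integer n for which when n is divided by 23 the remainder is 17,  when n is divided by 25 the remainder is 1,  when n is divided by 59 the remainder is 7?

5376

From n ≡ 17 (mod 23) write n = 17 + 23t. Substituting into n ≡ 1 (mod 25) gives 23t ≡ 9 (mod 25), and since 23⁻¹ ≡ 12 (mod 25), t ≡ 8. Hence n ≡ 17 + 23·8 = 201 (mod 575).
From n ≡ 201 (mod 575) write n = 201 + 575t. Substituting into n ≡ 7 (mod 59) gives 575t ≡ 42 (mod 59), and since 44⁻¹ ≡ 55 (mod 59), t ≡ 9. Hence n ≡ 201 + 575·9 = 5376 (mod 33925).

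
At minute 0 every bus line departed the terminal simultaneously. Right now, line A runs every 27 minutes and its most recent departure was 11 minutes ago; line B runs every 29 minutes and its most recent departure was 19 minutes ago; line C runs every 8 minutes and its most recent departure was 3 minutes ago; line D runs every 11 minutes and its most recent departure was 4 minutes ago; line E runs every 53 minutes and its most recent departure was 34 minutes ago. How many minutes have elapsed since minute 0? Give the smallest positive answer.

2007515

The moduli are pairwise coprime; N = 27·29·8·11·53 = 3651912.
N/27 = 135256; 135256 ≡ 13 (mod 27); 13·25 ≡ 1, so inverse 25.
N/29 = 125928; 125928 ≡ 10 (mod 29); 10·3 ≡ 1, so inverse 3.
N/8 = 456489; 456489 ≡ 1 (mod 8), inverse 1.
N/11 = 331992; 331992 ≡ 1 (mod 11), inverse 1.
N/53 = 68904; 68904 ≡ 4 (mod 53); 4·40 ≡ 1, so inverse 40.
t ≡ 11·135256·25 + 19·125928·3 + 3·456489·1 + 4·331992·1 + 34·68904·40 = 140780171.
140780171 mod 3651912 = 2007515.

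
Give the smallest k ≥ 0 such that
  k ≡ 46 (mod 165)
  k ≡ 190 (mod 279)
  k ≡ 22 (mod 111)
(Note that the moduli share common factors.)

51526

gcd(165, 279) = 3 and 3 | (190 − 46), so the pair is consistent; merging gives k ≡ 5491 (mod 15345), where 15345 = lcm(165, 279).
gcd(15345, 111) = 3 and 3 | (22 − 5491), so the pair is consistent; merging gives k ≡ 51526 (mod 567765), where 567765 = lcm(15345, 111).
The solution is unique modulo lcm(165, 279, 111) = 567765.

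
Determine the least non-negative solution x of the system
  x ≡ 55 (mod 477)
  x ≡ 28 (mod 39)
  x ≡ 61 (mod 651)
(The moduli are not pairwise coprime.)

1027990

gcd(477, 39) = 3 and 3 | (28 − 55), so the pair is consistent; merging gives x ≡ 4825 (mod 6201), where 6201 = lcm(477, 39).
gcd(6201, 651) = 3 and 3 | (61 − 4825), so the pair is consistent; merging gives x ≡ 1027990 (mod 1345617), where 1345617 = lcm(6201, 651).
The solution is unique modulo lcm(477, 39, 651) = 1345617.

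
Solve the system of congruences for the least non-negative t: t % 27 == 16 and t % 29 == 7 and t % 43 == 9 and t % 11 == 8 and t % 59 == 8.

2686219

From t ≡ 16 (mod 27) write t = 16 + 27s. Substituting into t ≡ 7 (mod 29) gives 27s ≡ 20 (mod 29), and since 27⁻¹ ≡ 14 (mod 29), s ≡ 19. Hence t ≡ 16 + 27·19 = 529 (mod 783).
From t ≡ 529 (mod 783) write t = 529 + 783s. Substituting into t ≡ 9 (mod 43) gives 783s ≡ 39 (mod 43), and since 9⁻¹ ≡ 24 (mod 43), s ≡ 33. Hence t ≡ 529 + 783·33 = 26368 (mod 33669).
From t ≡ 26368 (mod 33669) write t = 26368 + 33669s. Substituting into t ≡ 8 (mod 11) gives 33669s ≡ 7 (mod 11), and since 9⁻¹ ≡ 5 (mod 11), s ≡ 2. Hence t ≡ 26368 + 33669·2 = 93706 (mod 370359).
From t ≡ 93706 (mod 370359) write t = 93706 + 370359s. Substituting into t ≡ 8 (mod 59) gives 370359s ≡ 53 (mod 59), and since 16⁻¹ ≡ 48 (mod 59), s ≡ 7. Hence t ≡ 93706 + 370359·7 = 2686219 (mod 21851181).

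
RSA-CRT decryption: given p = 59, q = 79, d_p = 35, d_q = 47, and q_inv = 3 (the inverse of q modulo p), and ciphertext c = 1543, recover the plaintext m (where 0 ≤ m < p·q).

m₁ = c^(d_p) mod p: c ≡ 9 (mod 59), and 9^35 mod 59 = 28.
m₂ = c^(d_q) mod q: c ≡ 42 (mod 79), and 42^47 mod 79 = 40.
h = q_inv·(m₁ − m₂) mod p = 3·(28 − 40) mod 59 = 23.
m = m₂ + h·q = 40 + 23·79 = 1857.

1857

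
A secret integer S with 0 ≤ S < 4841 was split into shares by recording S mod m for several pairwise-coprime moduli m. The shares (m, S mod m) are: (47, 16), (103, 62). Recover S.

2225

From S ≡ 16 (mod 47) write S = 16 + 47t. Substituting into S ≡ 62 (mod 103) gives 47t ≡ 46 (mod 103), and since 47⁻¹ ≡ 57 (mod 103), t ≡ 47. Hence S ≡ 16 + 47·47 = 2225 (mod 4841).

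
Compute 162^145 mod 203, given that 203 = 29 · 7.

162

Mod 29: 162 ≡ 17; by Fermat, exponent reduces to 145 mod 28 = 5; 17^5 ≡ 17 (mod 29).
Mod 7: 162 ≡ 1; by Fermat, exponent reduces to 145 mod 6 = 1; 1^1 ≡ 1 (mod 7).
Combine by CRT: x ≡ 17 (mod 29), x ≡ 1 (mod 7) ⇒ x ≡ 162 (mod 203).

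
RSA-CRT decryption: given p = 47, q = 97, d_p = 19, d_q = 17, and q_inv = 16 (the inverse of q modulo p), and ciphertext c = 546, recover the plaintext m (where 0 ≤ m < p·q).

m₁ = c^(d_p) mod p: c ≡ 29 (mod 47), and 29^19 mod 47 = 15.
m₂ = c^(d_q) mod q: c ≡ 61 (mod 97), and 61^17 mod 97 = 35.
h = q_inv·(m₁ − m₂) mod p = 16·(15 − 35) mod 47 = 9.
m = m₂ + h·q = 35 + 9·97 = 908.

908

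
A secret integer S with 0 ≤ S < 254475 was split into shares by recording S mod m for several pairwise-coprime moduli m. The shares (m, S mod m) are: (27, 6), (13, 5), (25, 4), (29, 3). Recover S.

The moduli are pairwise coprime; N = 27·13·25·29 = 254475.
N/27 = 9425; 9425 ≡ 2 (mod 27); 2·14 ≡ 1, so inverse 14.
N/13 = 19575; 19575 ≡ 10 (mod 13); 10·4 ≡ 1, so inverse 4.
N/25 = 10179; 10179 ≡ 4 (mod 25); 4·19 ≡ 1, so inverse 19.
N/29 = 8775; 8775 ≡ 17 (mod 29); 17·12 ≡ 1, so inverse 12.
S ≡ 6·9425·14 + 5·19575·4 + 4·10179·19 + 3·8775·12 = 2272704.
2272704 mod 254475 = 236904.

236904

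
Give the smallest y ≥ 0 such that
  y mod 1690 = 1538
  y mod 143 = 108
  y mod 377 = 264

38718

gcd(1690, 143) = 13 and 13 | (108 − 1538), so the pair is consistent; merging gives y ≡ 1538 (mod 18590), where 18590 = lcm(1690, 143).
gcd(18590, 377) = 13 and 13 | (264 − 1538), so the pair is consistent; merging gives y ≡ 38718 (mod 539110), where 539110 = lcm(18590, 377).
The solution is unique modulo lcm(1690, 143, 377) = 539110.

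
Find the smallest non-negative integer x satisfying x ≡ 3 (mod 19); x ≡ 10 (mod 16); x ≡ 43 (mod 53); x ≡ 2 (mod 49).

The moduli are pairwise coprime; N = 19·16·53·49 = 789488.
N/19 = 41552; 41552 ≡ 18 (mod 19); 18·18 ≡ 1, so inverse 18.
N/16 = 49343; 49343 ≡ 15 (mod 16); 15·15 ≡ 1, so inverse 15.
N/53 = 14896; 14896 ≡ 3 (mod 53); 3·18 ≡ 1, so inverse 18.
N/49 = 16112; 16112 ≡ 40 (mod 49); 40·38 ≡ 1, so inverse 38.
x ≡ 3·41552·18 + 10·49343·15 + 43·14896·18 + 2·16112·38 = 22399274.
22399274 mod 789488 = 293610.

293610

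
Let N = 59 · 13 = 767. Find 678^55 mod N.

700

Mod 59: 678 ≡ 29; 29^55 ≡ 51 (mod 59).
Mod 13: 678 ≡ 2; by Fermat, exponent reduces to 55 mod 12 = 7; 2^7 ≡ 11 (mod 13).
Combine by CRT: x ≡ 51 (mod 59), x ≡ 11 (mod 13) ⇒ x ≡ 700 (mod 767).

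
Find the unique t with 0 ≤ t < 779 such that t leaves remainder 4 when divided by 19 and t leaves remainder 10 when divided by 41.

707

From t ≡ 4 (mod 19) write t = 4 + 19s. Substituting into t ≡ 10 (mod 41) gives 19s ≡ 6 (mod 41), and since 19⁻¹ ≡ 13 (mod 41), s ≡ 37. Hence t ≡ 4 + 19·37 = 707 (mod 779).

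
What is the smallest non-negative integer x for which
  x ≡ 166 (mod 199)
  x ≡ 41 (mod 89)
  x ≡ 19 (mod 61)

From x ≡ 166 (mod 199) write x = 166 + 199t. Substituting into x ≡ 41 (mod 89) gives 199t ≡ 53 (mod 89), and since 21⁻¹ ≡ 17 (mod 89), t ≡ 11. Hence x ≡ 166 + 199·11 = 2355 (mod 17711).
From x ≡ 2355 (mod 17711) write x = 2355 + 17711t. Substituting into x ≡ 19 (mod 61) gives 17711t ≡ 43 (mod 61), and since 21⁻¹ ≡ 32 (mod 61), t ≡ 34. Hence x ≡ 2355 + 17711·34 = 604529 (mod 1080371).

604529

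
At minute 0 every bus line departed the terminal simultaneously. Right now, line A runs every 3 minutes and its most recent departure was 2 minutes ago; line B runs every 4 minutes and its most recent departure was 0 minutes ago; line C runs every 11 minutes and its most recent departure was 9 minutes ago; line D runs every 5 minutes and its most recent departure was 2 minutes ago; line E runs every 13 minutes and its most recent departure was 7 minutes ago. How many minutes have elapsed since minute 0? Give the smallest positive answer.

From t ≡ 2 (mod 3) write t = 2 + 3s. Substituting into t ≡ 0 (mod 4) gives 3s ≡ 2 (mod 4), and since 3⁻¹ ≡ 3 (mod 4), s ≡ 2. Hence t ≡ 2 + 3·2 = 8 (mod 12).
From t ≡ 8 (mod 12) write t = 8 + 12s. Substituting into t ≡ 9 (mod 11) gives 12s ≡ 1 (mod 11), and since 1⁻¹ ≡ 1 (mod 11), s ≡ 1. Hence t ≡ 8 + 12·1 = 20 (mod 132).
From t ≡ 20 (mod 132) write t = 20 + 132s. Substituting into t ≡ 2 (mod 5) gives 132s ≡ 2 (mod 5), and since 2⁻¹ ≡ 3 (mod 5), s ≡ 1. Hence t ≡ 20 + 132·1 = 152 (mod 660).
From t ≡ 152 (mod 660) write t = 152 + 660s. Substituting into t ≡ 7 (mod 13) gives 660s ≡ 11 (mod 13), and since 10⁻¹ ≡ 4 (mod 13), s ≡ 5. Hence t ≡ 152 + 660·5 = 3452 (mod 8580).

3452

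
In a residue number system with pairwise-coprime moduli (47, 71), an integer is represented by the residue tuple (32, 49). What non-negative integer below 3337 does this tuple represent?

972

From x ≡ 32 (mod 47) write x = 32 + 47t. Substituting into x ≡ 49 (mod 71) gives 47t ≡ 17 (mod 71), and since 47⁻¹ ≡ 68 (mod 71), t ≡ 20. Hence x ≡ 32 + 47·20 = 972 (mod 3337).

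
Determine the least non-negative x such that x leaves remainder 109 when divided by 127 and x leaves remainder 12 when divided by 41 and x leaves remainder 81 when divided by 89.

Combine the congruences pairwise.
From x ≡ 109 (mod 127) write x = 109 + 127t. Substituting into x ≡ 12 (mod 41) gives 127t ≡ 26 (mod 41), and since 4⁻¹ ≡ 31 (mod 41), t ≡ 27. Hence x ≡ 109 + 127·27 = 3538 (mod 5207).
From x ≡ 3538 (mod 5207) write x = 3538 + 5207t. Substituting into x ≡ 81 (mod 89) gives 5207t ≡ 14 (mod 89), and since 45⁻¹ ≡ 2 (mod 89), t ≡ 28. Hence x ≡ 3538 + 5207·28 = 149334 (mod 463423).

149334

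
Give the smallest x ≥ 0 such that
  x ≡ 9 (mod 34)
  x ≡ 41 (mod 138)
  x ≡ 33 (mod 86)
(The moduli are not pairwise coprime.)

44753

gcd(34, 138) = 2 and 2 | (41 − 9), so the pair is consistent; merging gives x ≡ 179 (mod 2346), where 2346 = lcm(34, 138).
gcd(2346, 86) = 2 and 2 | (33 − 179), so the pair is consistent; merging gives x ≡ 44753 (mod 100878), where 100878 = lcm(2346, 86).
The solution is unique modulo lcm(34, 138, 86) = 100878.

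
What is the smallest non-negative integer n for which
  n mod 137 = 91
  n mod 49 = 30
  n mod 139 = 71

The moduli are pairwise coprime; M = 137·49·139 = 933107.
M/137 = 6811; 6811 ≡ 98 (mod 137); 98·7 ≡ 1, so inverse 7.
M/49 = 19043; 19043 ≡ 31 (mod 49); 31·19 ≡ 1, so inverse 19.
M/139 = 6713; 6713 ≡ 41 (mod 139); 41·78 ≡ 1, so inverse 78.
n ≡ 91·6811·7 + 30·19043·19 + 71·6713·78 = 52369711.
52369711 mod 933107 = 115719.

115719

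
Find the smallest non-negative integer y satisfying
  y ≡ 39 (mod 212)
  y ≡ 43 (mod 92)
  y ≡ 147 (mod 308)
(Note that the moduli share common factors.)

Combine the congruences pairwise.
gcd(212, 92) = 4 and 4 | (43 − 39), so the pair is consistent; merging gives y ≡ 2159 (mod 4876), where 4876 = lcm(212, 92).
gcd(4876, 308) = 4 and 4 | (147 − 2159), so the pair is consistent; merging gives y ≡ 75299 (mod 375452), where 375452 = lcm(4876, 308).
The solution is unique modulo lcm(212, 92, 308) = 375452.

75299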